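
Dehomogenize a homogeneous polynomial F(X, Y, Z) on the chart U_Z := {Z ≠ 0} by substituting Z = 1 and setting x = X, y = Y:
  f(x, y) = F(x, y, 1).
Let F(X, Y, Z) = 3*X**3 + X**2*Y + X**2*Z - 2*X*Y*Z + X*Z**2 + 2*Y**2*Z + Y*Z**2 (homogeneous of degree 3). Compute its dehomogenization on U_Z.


f(x, y) = 3*x**3 + x**2*y + x**2 - 2*x*y + x + 2*y**2 + y

On U_Z we set Z = 1. Each monomial c·X^i·Y^j·Z^k in F becomes c·x^i·y^j·1^k = c·x^i·y^j.
Substituting Z = 1: F(X, Y, 1) = 3*x**3 + x**2*y + x**2 - 2*x*y + x + 2*y**2 + y.
Note: deg(f) ≤ deg(F) = 3; strict inequality happens when F is divisible by Z (lost terms).


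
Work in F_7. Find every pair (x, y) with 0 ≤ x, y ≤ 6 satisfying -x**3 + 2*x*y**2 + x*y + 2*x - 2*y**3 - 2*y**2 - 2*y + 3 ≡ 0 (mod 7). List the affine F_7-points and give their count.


Affine F_7-points: {(1, 2), (1, 6), (4, 4), (5, 0), (5, 5), (5, 6), (6, 1)}; count = 7.

For each of the 49 pairs (x, y) ∈ F_7², evaluate f(x, y) mod 7. Record the zeros.
  x = 0: [0↦3, 1↦4, 2↦3, 3↦2, 4↦3, 5↦1, 6↦5]  zeros at y ∈ ∅
  x = 1: [0↦4, 1↦1, 2↦0, 3↦3, 4↦5, 5↦1, 6↦0]  zeros at y ∈ {2, 6}
  x = 2: [0↦6, 1↦6, 2↦5, 3↦5, 4↦1, 5↦2, 6↦3]  zeros at y ∈ ∅
  x = 3: [0↦3, 1↦6, 2↦5, 3↦2, 4↦6, 5↦5, 6↦1]  zeros at y ∈ ∅
  x = 4: [0↦3, 1↦2, 2↦1, 3↦2, 4↦0, 5↦4, 6↦2]  zeros at y ∈ {4}
  x = 5: [0↦0, 1↦2, 2↦1, 3↦6, 4↦5, 5↦0, 6↦0]  zeros at y ∈ {0, 5, 6}
  x = 6: [0↦2, 1↦0, 2↦6, 3↦1, 4↦1, 5↦1, 6↦3]  zeros at y ∈ {1}
Collecting zeros: affine points = {(1, 2), (1, 6), (4, 4), (5, 0), (5, 5), (5, 6), (6, 1)}.
Total count |C(F_7)_aff| = 7.


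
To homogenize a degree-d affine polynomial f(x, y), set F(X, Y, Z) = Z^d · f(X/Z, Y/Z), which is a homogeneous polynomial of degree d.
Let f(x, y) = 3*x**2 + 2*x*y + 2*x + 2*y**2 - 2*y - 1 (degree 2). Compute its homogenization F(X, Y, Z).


F(X, Y, Z) = 3*X**2 + 2*X*Y + 2*X*Z + 2*Y**2 - 2*Y*Z - Z**2

deg(f) = 2.
Substitute x = X/Z, y = Y/Z into f, then multiply by Z^2.
  monomial 3·x^2·y^0 ↦ 3·X^2·Y^0·Z^0.
  monomial 2·x^1·y^1 ↦ 2·X^1·Y^1·Z^0.
  monomial 2·x^1·y^0 ↦ 2·X^1·Y^0·Z^1.
  monomial 2·x^0·y^2 ↦ 2·X^0·Y^2·Z^0.
  monomial -2·x^0·y^1 ↦ -2·X^0·Y^1·Z^1.
  monomial -1·x^0·y^0 ↦ -1·X^0·Y^0·Z^2.
Collecting: F(X, Y, Z) = 3*X**2 + 2*X*Y + 2*X*Z + 2*Y**2 - 2*Y*Z - Z**2.


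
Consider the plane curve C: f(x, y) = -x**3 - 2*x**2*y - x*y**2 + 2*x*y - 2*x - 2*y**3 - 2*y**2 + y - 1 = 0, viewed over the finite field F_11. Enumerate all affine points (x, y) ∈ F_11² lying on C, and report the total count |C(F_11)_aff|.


Affine F_11-points: {(1, 4), (2, 1), (3, 4), (6, 10), (8, 5), (9, 0), (10, 4), (10, 6)}; count = 8.

For each of the 121 pairs (x, y) ∈ F_11², evaluate f(x, y) mod 11. Record the zeros.
  x = 0: [0↦10, 1↦7, 2↦10, 3↦7, 4↦8, 5↦1, 6↦7, 7↦3, 8↦10, 9↦5, 10↦9]  zeros at y ∈ ∅
  x = 1: [0↦7, 1↦3, 2↦3, 3↦6, 4↦0, 5↦6, 6↦1, 7↦6, 8↦9, 9↦9, 10↦5]  zeros at y ∈ {4}
  x = 2: [0↦9, 1↦0, 2↦4, 3↦9, 4↦3, 5↦7, 6↦9, 7↦8, 8↦3, 9↦4, 10↦10]  zeros at y ∈ {1}
  x = 3: [0↦10, 1↦3, 2↦7, 3↦10, 4↦0, 5↦9, 6↦3, 7↦3, 8↦8, 9↦6, 10↦7]  zeros at y ∈ {4}
  x = 4: [0↦4, 1↦6, 2↦6, 3↦3, 4↦7, 5↦6, 6↦10, 7↦7, 8↦7, 9↦9, 10↦1]  zeros at y ∈ ∅
  x = 5: [0↦7, 1↦3, 2↦6, 3↦4, 4↦7, 5↦3, 6↦2, 7↦3, 8↦5, 9↦7, 10↦8]  zeros at y ∈ ∅
  x = 6: [0↦2, 1↦10, 2↦1, 3↦7, 4↦5, 5↦5, 6↦6, 7↦7, 8↦7, 9↦5, 10↦0]  zeros at y ∈ {10}
  x = 7: [0↦5, 1↦10, 2↦7, 3↦6, 4↦6, 5↦6, 6↦5, 7↦2, 8↦7, 9↦8, 10↦4]  zeros at y ∈ ∅
  x = 8: [0↦10, 1↦8, 2↦7, 3↦6, 4↦4, 5↦0, 6↦4, 7↦4, 8↦10, 9↦10, 10↦3]  zeros at y ∈ {5}
  x = 9: [0↦0, 1↦9, 2↦6, 3↦1, 4↦4, 5↦3, 6↦8, 7↦7, 8↦10, 9↦5, 10↦2]  zeros at y ∈ {0}
  x = 10: [0↦2, 1↦7, 2↦9, 3↦7, 4↦0, 5↦9, 6↦0, 7↦5, 8↦1, 9↦9, 10↦6]  zeros at y ∈ {4, 6}
Collecting zeros: affine points = {(1, 4), (2, 1), (3, 4), (6, 10), (8, 5), (9, 0), (10, 4), (10, 6)}.
Total count |C(F_11)_aff| = 8.


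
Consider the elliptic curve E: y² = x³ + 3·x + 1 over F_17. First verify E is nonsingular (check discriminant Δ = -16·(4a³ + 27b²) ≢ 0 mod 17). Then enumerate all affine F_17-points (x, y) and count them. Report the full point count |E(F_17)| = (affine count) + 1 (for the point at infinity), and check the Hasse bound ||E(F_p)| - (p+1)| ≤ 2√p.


Affine points = {(0, 1), (0, 16), (2, 7), (2, 10), (4, 3), (4, 14), (7, 5), (7, 12), (9, 3), (9, 14), (14, 4), (14, 13), (15, 2), (15, 15)}; affine count = 14; |E(F_17)| = 15.

Discriminant check: Δ ∝ 4a³ + 27b² = 4·3³ + 27·1² = 4·27 + 27·1 ≡ 16 (mod 17). Nonzero ⇒ E is nonsingular.
For each x ∈ F_17, compute rhs = x³ + 3·x + 1 mod 17, then count y ∈ F_17 with y² ≡ rhs.
  x = 0: rhs = 1, matching y values: 1, 16 (2 points).
  x = 1: rhs = 5, matching y values: none (0 points).
  x = 2: rhs = 15, matching y values: 7, 10 (2 points).
  x = 3: rhs = 3, matching y values: none (0 points).
  x = 4: rhs = 9, matching y values: 3, 14 (2 points).
  x = 5: rhs = 5, matching y values: none (0 points).
  x = 6: rhs = 14, matching y values: none (0 points).
  x = 7: rhs = 8, matching y values: 5, 12 (2 points).
  x = 8: rhs = 10, matching y values: none (0 points).
  x = 9: rhs = 9, matching y values: 3, 14 (2 points).
  x = 10: rhs = 11, matching y values: none (0 points).
  x = 11: rhs = 5, matching y values: none (0 points).
  x = 12: rhs = 14, matching y values: none (0 points).
  x = 13: rhs = 10, matching y values: none (0 points).
  x = 14: rhs = 16, matching y values: 4, 13 (2 points).
  x = 15: rhs = 4, matching y values: 2, 15 (2 points).
  x = 16: rhs = 14, matching y values: none (0 points).
Total affine count: 14.
Full point count |E(F_17)| = 14 + 1 = 15.
Hasse bound: |15 − (17+1)| = |-3| = 3 ≤ 2√17 ≈ 8.2462 ✓.


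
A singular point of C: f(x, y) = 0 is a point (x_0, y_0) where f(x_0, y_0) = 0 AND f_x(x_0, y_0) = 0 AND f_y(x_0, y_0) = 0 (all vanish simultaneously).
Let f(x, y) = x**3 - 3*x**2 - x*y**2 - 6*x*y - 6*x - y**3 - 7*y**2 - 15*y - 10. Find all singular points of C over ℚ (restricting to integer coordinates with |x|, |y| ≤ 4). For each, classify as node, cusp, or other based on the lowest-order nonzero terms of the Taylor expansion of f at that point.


Singular points: {(1, -3)}; classification: cusp.

Compute partial derivatives:
  f_x = 3*x**2 - 6*x - y**2 - 6*y - 6.
  f_y = -2*x*y - 6*x - 3*y**2 - 14*y - 15.
Scan x_0 ∈ {−4, ..., 4}. For each x_0, f_y(x_0, y) is a polynomial in y; find its integer roots y ∈ {−4, ..., 4}, then test f_x and f at those candidates.
  x = -4: f_y(-4, y) = -3*y**2 - 6*y + 9; vanishes at y ∈ {-3, 1}. (-4, -3): f_x = 75 ≠ 0; (-4, 1): f_x = 59 ≠ 0.
  x = -3: f_y(-3, y) = -3*y**2 - 8*y + 3; vanishes at y ∈ {-3}. (-3, -3): f_x = 48 ≠ 0.
  x = -2: f_y(-2, y) = -3*y**2 - 10*y - 3; vanishes at y ∈ {-3}. (-2, -3): f_x = 27 ≠ 0.
  x = -1: f_y(-1, y) = -3*y**2 - 12*y - 9; vanishes at y ∈ {-3, -1}. (-1, -3): f_x = 12 ≠ 0; (-1, -1): f_x = 8 ≠ 0.
  x = 0: f_y(0, y) = -3*y**2 - 14*y - 15; vanishes at y ∈ {-3}. (0, -3): f_x = 3 ≠ 0.
  x = 1: f_y(1, y) = -3*y**2 - 16*y - 21; vanishes at y ∈ {-3}. (1, -3): f_x = 0, f = 0 — SINGULAR.
  x = 2: f_y(2, y) = -3*y**2 - 18*y - 27; vanishes at y ∈ {-3}. (2, -3): f_x = 3 ≠ 0.
  x = 3: f_y(3, y) = -3*y**2 - 20*y - 33; vanishes at y ∈ {-3}. (3, -3): f_x = 12 ≠ 0.
  x = 4: f_y(4, y) = -3*y**2 - 22*y - 39; vanishes at y ∈ {-3}. (4, -3): f_x = 27 ≠ 0.
Only singular point on the grid: (1, -3).
Classify: substitute x = 1 + u, y = -3 + v and expand: f = u**3 - u*v**2 - v**3 + v**2.
No constant or linear terms (consistent with a singular point). Quadratic part: v**2. Cubic part: u**3 - u*v**2 - v**3.
The quadratic part v**2 is a perfect square, so there is a single (double) tangent line v = 0, i.e. y = -3. Restricting the cubic part to that line (v = 0) leaves u**3 ≠ 0, so f is not divisible by v and the branch is v² ≈ -u**3 to lowest order — this is a cusp.
Classification: cusp.


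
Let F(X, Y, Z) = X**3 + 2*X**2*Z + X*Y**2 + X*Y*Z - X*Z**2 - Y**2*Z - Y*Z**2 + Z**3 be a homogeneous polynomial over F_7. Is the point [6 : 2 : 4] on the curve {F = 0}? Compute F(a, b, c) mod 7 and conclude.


F(6,2,4) ≡ 6 (mod 7); P is NOT on the curve.

Evaluate F(6, 2, 4) term-by-term (mod 7).
  X**3 ↦ 1·216·1·1 = 216
  2*X**2*Z ↦ 2·36·1·4 = 288
  X*Y**2 ↦ 1·6·4·1 = 24
  X*Y*Z ↦ 1·6·2·4 = 48
  -X*Z**2 ↦ -1·6·1·16 = -96
  -Y**2*Z ↦ -1·1·4·4 = -16
  -Y*Z**2 ↦ -1·1·2·16 = -32
  Z**3 ↦ 1·1·1·64 = 64
Sum: F(6, 2, 4) = (216) + (288) + (24) + (48) + (-96) + (-16) + (-32) + (64) = 496.
Reducing mod 7: 496 ≡ 6 (mod 7).
Since F(a, b, c) ≡ 6 ≠ 0 (mod 7), P does NOT lie on the curve.


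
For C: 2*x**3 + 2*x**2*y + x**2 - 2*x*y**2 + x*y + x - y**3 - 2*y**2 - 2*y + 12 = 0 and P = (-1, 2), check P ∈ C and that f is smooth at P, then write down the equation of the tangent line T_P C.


Tangent line at P: -9*x - 13*y + 17 = 0.

Step 1: f(-1, 2) = 0, so P lies on C.
Step 2: partial derivatives
  f_x(x, y) = 6*x**2 + 4*x*y + 2*x - 2*y**2 + y + 1, f_y(x, y) = 2*x**2 - 4*x*y + x - 3*y**2 - 4*y - 2.
  f_x(P) = -9, f_y(P) = -13 (gradient nonzero, so P is smooth).
Step 3: tangent line at P: -9·(x − -1) + -13·(y − 2) = 0.
Expanding: -9*x - 13*y + 17 = 0.


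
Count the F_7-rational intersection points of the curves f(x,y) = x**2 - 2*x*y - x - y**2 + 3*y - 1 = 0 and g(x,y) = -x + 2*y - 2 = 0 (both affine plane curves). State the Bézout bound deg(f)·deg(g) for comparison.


Common zeros: {(1, 5), (3, 6)}; count = 2; Bézout bound = 2.

deg(f) = 2, deg(g) = 1, so Bézout bound = 2.
Scan x ∈ F_7. For each x, list the y ∈ F_7 with f(x, y) ≡ 0 and those with g(x, y) ≡ 0 (mod 7); the common zeros in that column are the intersection.
  x = 0: f ≡ 0 at y ∈ ∅; g ≡ 0 at y ∈ {1}; common: ∅.
  x = 1: f ≡ 0 at y ∈ {3, 5}; g ≡ 0 at y ∈ {5}; common: {5}.
  x = 2: f ≡ 0 at y ∈ ∅; g ≡ 0 at y ∈ {2}; common: ∅.
  x = 3: f ≡ 0 at y ∈ {5, 6}; g ≡ 0 at y ∈ {6}; common: {6}.
  x = 4: f ≡ 0 at y ∈ ∅; g ≡ 0 at y ∈ {3}; common: ∅.
  x = 5: f ≡ 0 at y ∈ ∅; g ≡ 0 at y ∈ {0}; common: ∅.
  x = 6: f ≡ 0 at y ∈ {2, 3}; g ≡ 0 at y ∈ {4}; common: ∅.
Collecting: common zeros = {(1, 5), (3, 6)}, so the count is 2.
Comparison with the Bézout bound: 2 ≤ 2 = deg(f)·deg(g), as expected for curves with no common component (the bound is attained).


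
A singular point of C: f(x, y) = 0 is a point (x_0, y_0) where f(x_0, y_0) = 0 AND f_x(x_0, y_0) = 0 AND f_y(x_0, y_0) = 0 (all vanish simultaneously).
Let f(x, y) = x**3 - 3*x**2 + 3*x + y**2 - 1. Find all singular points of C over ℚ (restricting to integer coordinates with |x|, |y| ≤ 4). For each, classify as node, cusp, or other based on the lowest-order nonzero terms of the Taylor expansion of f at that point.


Singular points: {(1, 0)}; classification: cusp.

Compute partial derivatives:
  f_x = 3*x**2 - 6*x + 3.
  f_y = 2*y.
Scan x_0 ∈ {−4, ..., 4}. For each x_0, f_y(x_0, y) is a polynomial in y; find its integer roots y ∈ {−4, ..., 4}, then test f_x and f at those candidates.
  x = -4: f_y(-4, y) = 2*y; vanishes at y ∈ {0}. (-4, 0): f_x = 75 ≠ 0.
  x = -3: f_y(-3, y) = 2*y; vanishes at y ∈ {0}. (-3, 0): f_x = 48 ≠ 0.
  x = -2: f_y(-2, y) = 2*y; vanishes at y ∈ {0}. (-2, 0): f_x = 27 ≠ 0.
  x = -1: f_y(-1, y) = 2*y; vanishes at y ∈ {0}. (-1, 0): f_x = 12 ≠ 0.
  x = 0: f_y(0, y) = 2*y; vanishes at y ∈ {0}. (0, 0): f_x = 3 ≠ 0.
  x = 1: f_y(1, y) = 2*y; vanishes at y ∈ {0}. (1, 0): f_x = 0, f = 0 — SINGULAR.
  x = 2: f_y(2, y) = 2*y; vanishes at y ∈ {0}. (2, 0): f_x = 3 ≠ 0.
  x = 3: f_y(3, y) = 2*y; vanishes at y ∈ {0}. (3, 0): f_x = 12 ≠ 0.
  x = 4: f_y(4, y) = 2*y; vanishes at y ∈ {0}. (4, 0): f_x = 27 ≠ 0.
Only singular point on the grid: (1, 0).
Classify: substitute x = 1 + u, y = 0 + v and expand: f = u**3 + v**2.
No constant or linear terms (consistent with a singular point). Quadratic part: v**2. Cubic part: u**3.
The quadratic part v**2 is a perfect square, so there is a single (double) tangent line v = 0, i.e. y = 0. Restricting the cubic part to that line (v = 0) leaves u**3 ≠ 0, so f is not divisible by v and the branch is v² ≈ -u**3 to lowest order — this is a cusp.
Classification: cusp.


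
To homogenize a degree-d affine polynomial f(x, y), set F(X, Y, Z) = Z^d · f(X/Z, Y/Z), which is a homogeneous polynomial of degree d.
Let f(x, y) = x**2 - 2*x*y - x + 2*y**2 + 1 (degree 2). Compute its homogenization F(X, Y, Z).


F(X, Y, Z) = X**2 - 2*X*Y - X*Z + 2*Y**2 + Z**2

deg(f) = 2.
Substitute x = X/Z, y = Y/Z into f, then multiply by Z^2.
  monomial 1·x^2·y^0 ↦ 1·X^2·Y^0·Z^0.
  monomial -2·x^1·y^1 ↦ -2·X^1·Y^1·Z^0.
  monomial -1·x^1·y^0 ↦ -1·X^1·Y^0·Z^1.
  monomial 2·x^0·y^2 ↦ 2·X^0·Y^2·Z^0.
  monomial 1·x^0·y^0 ↦ 1·X^0·Y^0·Z^2.
Collecting: F(X, Y, Z) = X**2 - 2*X*Y - X*Z + 2*Y**2 + Z**2.


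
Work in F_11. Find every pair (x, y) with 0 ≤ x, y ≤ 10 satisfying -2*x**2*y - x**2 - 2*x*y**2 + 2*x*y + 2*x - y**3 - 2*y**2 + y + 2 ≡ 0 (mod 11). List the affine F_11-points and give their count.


Affine F_11-points: {(0, 1), (0, 9), (0, 10), (1, 4), (2, 3), (2, 10), (4, 8), (6, 0), (6, 3), (6, 5), (7, 0), (7, 8), (7, 9), (8, 1), (10, 4)}; count = 15.

For each of the 121 pairs (x, y) ∈ F_11², evaluate f(x, y) mod 11. Record the zeros.
  x = 0: [0↦2, 1↦0, 2↦10, 3↦4, 4↦9, 5↦8, 6↦6, 7↦8, 8↦8, 9↦0, 10↦0]  zeros at y ∈ {1, 9, 10}
  x = 1: [0↦3, 1↦10, 2↦3, 3↦9, 4↦0, 5↦3, 6↦1, 7↦10, 8↦2, 9↦4, 10↦10]  zeros at y ∈ {4}
  x = 2: [0↦2, 1↦3, 2↦8, 3↦0, 4↦6, 5↦9, 6↦3, 7↦4, 8↦6, 9↦3, 10↦0]  zeros at y ∈ {3, 10}
  x = 3: [0↦10, 1↦1, 2↦3, 3↦10, 4↦5, 5↦4, 6↦1, 7↦1, 8↦9, 9↦8, 10↦3]  zeros at y ∈ ∅
  x = 4: [0↦5, 1↦4, 2↦10, 3↦6, 4↦8, 5↦10, 6↦6, 7↦1, 8↦0, 9↦8, 10↦8]  zeros at y ∈ {8}
  x = 5: [0↦9, 1↦1, 2↦7, 3↦10, 4↦4, 5↦5, 6↦7, 7↦4, 8↦1, 9↦3, 10↦4]  zeros at y ∈ ∅
  x = 6: [0↦0, 1↦3, 2↦5, 3↦0, 4↦4, 5↦0, 6↦4, 7↦10, 8↦1, 9↦4, 10↦2]  zeros at y ∈ {0, 3, 5}
  x = 7: [0↦0, 1↦10, 2↦4, 3↦9, 4↦8, 5↦6, 6↦8, 7↦8, 8↦0, 9↦0, 10↦2]  zeros at y ∈ {0, 8, 9}
  x = 8: [0↦9, 1↦0, 2↦4, 3↦4, 4↦5, 5↦1, 6↦8, 7↦9, 8↦9, 9↦2, 10↦4]  zeros at y ∈ {1}
  x = 9: [0↦5, 1↦6, 2↦5, 3↦7, 4↦6, 5↦7, 6↦4, 7↦2, 8↦6, 9↦10, 10↦8]  zeros at y ∈ ∅
  x = 10: [0↦10, 1↦6, 2↦7, 3↦7, 4↦0, 5↦2, 6↦7, 7↦9, 8↦2, 9↦2, 10↦3]  zeros at y ∈ {4}
Collecting zeros: affine points = {(0, 1), (0, 9), (0, 10), (1, 4), (2, 3), (2, 10), (4, 8), (6, 0), (6, 3), (6, 5), (7, 0), (7, 8), (7, 9), (8, 1), (10, 4)}.
Total count |C(F_11)_aff| = 15.


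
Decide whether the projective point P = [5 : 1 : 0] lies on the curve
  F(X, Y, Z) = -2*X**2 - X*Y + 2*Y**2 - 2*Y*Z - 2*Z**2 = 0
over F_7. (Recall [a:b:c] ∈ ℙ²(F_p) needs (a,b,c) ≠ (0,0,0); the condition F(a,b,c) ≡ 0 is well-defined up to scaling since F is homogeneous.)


F(5,1,0) ≡ 3 (mod 7); P is NOT on the curve.

Evaluate F(5, 1, 0) term-by-term (mod 7).
  -2*X**2 ↦ -2·25·1·1 = -50
  -X*Y ↦ -1·5·1·1 = -5
  2*Y**2 ↦ 2·1·1·1 = 2
  -2*Y*Z ↦ -2·1·1·0 = 0
  -2*Z**2 ↦ -2·1·1·0 = 0
Sum: F(5, 1, 0) = (-50) + (-5) + (2) + (0) + (0) = -53.
Reducing mod 7: -53 ≡ 3 (mod 7).
Since F(a, b, c) ≡ 3 ≠ 0 (mod 7), P does NOT lie on the curve.


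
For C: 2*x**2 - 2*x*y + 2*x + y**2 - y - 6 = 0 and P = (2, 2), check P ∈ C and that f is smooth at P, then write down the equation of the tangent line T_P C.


Tangent line at P: 6*x - y - 10 = 0.

Step 1: f(2, 2) = 0, so P lies on C.
Step 2: partial derivatives
  f_x(x, y) = 4*x - 2*y + 2, f_y(x, y) = -2*x + 2*y - 1.
  f_x(P) = 6, f_y(P) = -1 (gradient nonzero, so P is smooth).
Step 3: tangent line at P: 6·(x − 2) + -1·(y − 2) = 0.
Expanding: 6*x - y - 10 = 0.


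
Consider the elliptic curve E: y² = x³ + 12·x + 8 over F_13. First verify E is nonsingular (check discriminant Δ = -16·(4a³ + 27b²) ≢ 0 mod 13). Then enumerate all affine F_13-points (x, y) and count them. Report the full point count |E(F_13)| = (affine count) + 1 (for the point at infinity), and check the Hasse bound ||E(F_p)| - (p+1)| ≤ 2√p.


Affine points = {(2, 1), (2, 12), (4, 4), (4, 9), (6, 6), (6, 7), (9, 0), (10, 6), (10, 7)}; affine count = 9; |E(F_13)| = 10.

Discriminant check: Δ ∝ 4a³ + 27b² = 4·12³ + 27·8² = 4·1728 + 27·64 ≡ 8 (mod 13). Nonzero ⇒ E is nonsingular.
For each x ∈ F_13, compute rhs = x³ + 12·x + 8 mod 13, then count y ∈ F_13 with y² ≡ rhs.
  x = 0: rhs = 8, matching y values: none (0 points).
  x = 1: rhs = 8, matching y values: none (0 points).
  x = 2: rhs = 1, matching y values: 1, 12 (2 points).
  x = 3: rhs = 6, matching y values: none (0 points).
  x = 4: rhs = 3, matching y values: 4, 9 (2 points).
  x = 5: rhs = 11, matching y values: none (0 points).
  x = 6: rhs = 10, matching y values: 6, 7 (2 points).
  x = 7: rhs = 6, matching y values: none (0 points).
  x = 8: rhs = 5, matching y values: none (0 points).
  x = 9: rhs = 0, matching y values: 0 (1 points).
  x = 10: rhs = 10, matching y values: 6, 7 (2 points).
  x = 11: rhs = 2, matching y values: none (0 points).
  x = 12: rhs = 8, matching y values: none (0 points).
Total affine count: 9.
Full point count |E(F_13)| = 9 + 1 = 10.
Hasse bound: |10 − (13+1)| = |-4| = 4 ≤ 2√13 ≈ 7.2111 ✓.


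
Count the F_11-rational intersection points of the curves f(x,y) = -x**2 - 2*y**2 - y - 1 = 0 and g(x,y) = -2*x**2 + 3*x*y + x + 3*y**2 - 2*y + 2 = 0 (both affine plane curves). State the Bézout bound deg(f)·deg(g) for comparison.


Common zeros: {(2, 9)}; count = 1; Bézout bound = 4.

deg(f) = 2, deg(g) = 2, so Bézout bound = 4.
Scan x ∈ F_11. For each x, list the y ∈ F_11 with f(x, y) ≡ 0 and those with g(x, y) ≡ 0 (mod 11); the common zeros in that column are the intersection.
  x = 0: f ≡ 0 at y ∈ {2, 3}; g ≡ 0 at y ∈ ∅; common: ∅.
  x = 1: f ≡ 0 at y ∈ ∅; g ≡ 0 at y ∈ {9}; common: ∅.
  x = 2: f ≡ 0 at y ∈ {7, 9}; g ≡ 0 at y ∈ {8, 9}; common: {9}.
  x = 3: f ≡ 0 at y ∈ {6, 10}; g ≡ 0 at y ∈ ∅; common: ∅.
  x = 4: f ≡ 0 at y ∈ ∅; g ≡ 0 at y ∈ {5, 10}; common: ∅.
  x = 5: f ≡ 0 at y ∈ ∅; g ≡ 0 at y ∈ {6, 8}; common: ∅.
  x = 6: f ≡ 0 at y ∈ ∅; g ≡ 0 at y ∈ {3, 10}; common: ∅.
  x = 7: f ≡ 0 at y ∈ ∅; g ≡ 0 at y ∈ ∅; common: ∅.
  x = 8: f ≡ 0 at y ∈ {6, 10}; g ≡ 0 at y ∈ ∅; common: ∅.
  x = 9: f ≡ 0 at y ∈ {7, 9}; g ≡ 0 at y ∈ ∅; common: ∅.
  x = 10: f ≡ 0 at y ∈ ∅; g ≡ 0 at y ∈ {3, 6}; common: ∅.
Collecting: common zeros = {(2, 9)}, so the count is 1.
Comparison with the Bézout bound: 1 ≤ 4 = deg(f)·deg(g), as expected for curves with no common component (the affine F_11-count falls short of the bound because intersections may lie at infinity, over extension fields, or carry multiplicity).


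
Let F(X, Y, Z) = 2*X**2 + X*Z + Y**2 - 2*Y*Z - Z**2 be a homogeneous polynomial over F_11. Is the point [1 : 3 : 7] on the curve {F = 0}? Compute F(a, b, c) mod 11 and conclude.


F(1,3,7) ≡ 4 (mod 11); P is NOT on the curve.

Evaluate F(1, 3, 7) term-by-term (mod 11).
  2*X**2 ↦ 2·1·1·1 = 2
  X*Z ↦ 1·1·1·7 = 7
  Y**2 ↦ 1·1·9·1 = 9
  -2*Y*Z ↦ -2·1·3·7 = -42
  -Z**2 ↦ -1·1·1·49 = -49
Sum: F(1, 3, 7) = (2) + (7) + (9) + (-42) + (-49) = -73.
Reducing mod 11: -73 ≡ 4 (mod 11).
Since F(a, b, c) ≡ 4 ≠ 0 (mod 11), P does NOT lie on the curve.


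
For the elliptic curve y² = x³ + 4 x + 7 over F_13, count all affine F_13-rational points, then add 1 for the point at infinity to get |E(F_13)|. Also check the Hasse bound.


Affine points = {(1, 5), (1, 8), (2, 6), (2, 7), (4, 3), (4, 10), (5, 3), (5, 10), (6, 0), (7, 1), (7, 12), (11, 2), (11, 11)}; affine count = 13; |E(F_13)| = 14.

Discriminant check: Δ ∝ 4a³ + 27b² = 4·4³ + 27·7² = 4·64 + 27·49 ≡ 6 (mod 13). Nonzero ⇒ E is nonsingular.
For each x ∈ F_13, compute rhs = x³ + 4·x + 7 mod 13, then count y ∈ F_13 with y² ≡ rhs.
  x = 0: rhs = 7, matching y values: none (0 points).
  x = 1: rhs = 12, matching y values: 5, 8 (2 points).
  x = 2: rhs = 10, matching y values: 6, 7 (2 points).
  x = 3: rhs = 7, matching y values: none (0 points).
  x = 4: rhs = 9, matching y values: 3, 10 (2 points).
  x = 5: rhs = 9, matching y values: 3, 10 (2 points).
  x = 6: rhs = 0, matching y values: 0 (1 points).
  x = 7: rhs = 1, matching y values: 1, 12 (2 points).
  x = 8: rhs = 5, matching y values: none (0 points).
  x = 9: rhs = 5, matching y values: none (0 points).
  x = 10: rhs = 7, matching y values: none (0 points).
  x = 11: rhs = 4, matching y values: 2, 11 (2 points).
  x = 12: rhs = 2, matching y values: none (0 points).
Total affine count: 13.
Full point count |E(F_13)| = 13 + 1 = 14.
Hasse bound: |14 − (13+1)| = |0| = 0 ≤ 2√13 ≈ 7.2111 ✓.


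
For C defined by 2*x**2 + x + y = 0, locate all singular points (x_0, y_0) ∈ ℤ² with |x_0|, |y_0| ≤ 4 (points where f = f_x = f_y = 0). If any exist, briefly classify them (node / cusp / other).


No singular points in the scanned grid; C is smooth there.

Compute partial derivatives:
  f_x = 4*x + 1.
  f_y = 1.
f_y = 1 is a nonzero constant, so f_y never vanishes: no point (x, y) can satisfy f = f_x = f_y = 0. In particular no (x, y) ∈ {−4, ..., 4}² is singular; the curve is smooth.


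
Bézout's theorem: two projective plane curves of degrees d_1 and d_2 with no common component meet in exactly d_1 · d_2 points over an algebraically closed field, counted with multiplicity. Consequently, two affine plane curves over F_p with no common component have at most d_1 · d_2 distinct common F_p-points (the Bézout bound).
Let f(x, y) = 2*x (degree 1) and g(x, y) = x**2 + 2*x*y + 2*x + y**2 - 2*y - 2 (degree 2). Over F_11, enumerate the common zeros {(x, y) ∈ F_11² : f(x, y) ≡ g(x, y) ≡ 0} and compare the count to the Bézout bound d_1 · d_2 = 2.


Common zeros: {(0, 6), (0, 7)}; count = 2; Bézout bound = 2.

deg(f) = 1, deg(g) = 2, so Bézout bound = 2.
Scan x ∈ F_11. For each x, list the y ∈ F_11 with f(x, y) ≡ 0 and those with g(x, y) ≡ 0 (mod 11); the common zeros in that column are the intersection.
  x = 0: f ≡ 0 at y ∈ {0, 1, 2, 3, 4, 5, 6, 7, 8, 9, 10}; g ≡ 0 at y ∈ {6, 7}; common: {6, 7}.
  x = 1: f ≡ 0 at y ∈ ∅; g ≡ 0 at y ∈ ∅; common: ∅.
  x = 2: f ≡ 0 at y ∈ ∅; g ≡ 0 at y ∈ ∅; common: ∅.
  x = 3: f ≡ 0 at y ∈ ∅; g ≡ 0 at y ∈ ∅; common: ∅.
  x = 4: f ≡ 0 at y ∈ ∅; g ≡ 0 at y ∈ {0, 5}; common: ∅.
  x = 5: f ≡ 0 at y ∈ ∅; g ≡ 0 at y ∈ {0, 3}; common: ∅.
  x = 6: f ≡ 0 at y ∈ ∅; g ≡ 0 at y ∈ {5, 7}; common: ∅.
  x = 7: f ≡ 0 at y ∈ ∅; g ≡ 0 at y ∈ ∅; common: ∅.
  x = 8: f ≡ 0 at y ∈ ∅; g ≡ 0 at y ∈ {2, 6}; common: ∅.
  x = 9: f ≡ 0 at y ∈ ∅; g ≡ 0 at y ∈ {3}; common: ∅.
  x = 10: f ≡ 0 at y ∈ ∅; g ≡ 0 at y ∈ ∅; common: ∅.
Collecting: common zeros = {(0, 6), (0, 7)}, so the count is 2.
Comparison with the Bézout bound: 2 ≤ 2 = deg(f)·deg(g), as expected for curves with no common component (the bound is attained).


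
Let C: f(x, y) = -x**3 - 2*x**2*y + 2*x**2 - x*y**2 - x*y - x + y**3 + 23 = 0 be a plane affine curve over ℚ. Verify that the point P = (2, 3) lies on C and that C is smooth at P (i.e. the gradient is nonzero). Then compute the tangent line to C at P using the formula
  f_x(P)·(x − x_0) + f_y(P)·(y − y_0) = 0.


Tangent line at P: -41*x + 5*y + 67 = 0.

Step 1: f(2, 3) = 0, so P lies on C.
Step 2: partial derivatives
  f_x(x, y) = -3*x**2 - 4*x*y + 4*x - y**2 - y - 1, f_y(x, y) = -2*x**2 - 2*x*y - x + 3*y**2.
  f_x(P) = -41, f_y(P) = 5 (gradient nonzero, so P is smooth).
Step 3: tangent line at P: -41·(x − 2) + 5·(y − 3) = 0.
Expanding: -41*x + 5*y + 67 = 0.


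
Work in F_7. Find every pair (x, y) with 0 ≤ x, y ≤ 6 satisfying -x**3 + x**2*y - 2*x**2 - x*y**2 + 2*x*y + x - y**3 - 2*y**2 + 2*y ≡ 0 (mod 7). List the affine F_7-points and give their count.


Affine F_7-points: {(0, 0), (2, 0), (2, 5), (3, 0), (3, 3), (3, 6), (6, 3), (6, 5)}; count = 8.

For each of the 49 pairs (x, y) ∈ F_7², evaluate f(x, y) mod 7. Record the zeros.
  x = 0: [0↦0, 1↦6, 2↦2, 3↦3, 4↦3, 5↦3, 6↦4]  zeros at y ∈ {0}
  x = 1: [0↦5, 1↦6, 2↦2, 3↦1, 4↦4, 5↦5, 6↦5]  zeros at y ∈ ∅
  x = 2: [0↦0, 1↦5, 2↦3, 3↦2, 4↦3, 5↦0, 6↦1]  zeros at y ∈ {0, 5}
  x = 3: [0↦0, 1↦4, 2↦6, 3↦0, 4↦1, 5↦3, 6↦0]  zeros at y ∈ {0, 3, 6}
  x = 4: [0↦6, 1↦4, 2↦5, 3↦3, 4↦6, 5↦1, 6↦3]  zeros at y ∈ ∅
  x = 5: [0↦5, 1↦6, 2↦1, 3↦5, 4↦5, 5↦2, 6↦4]  zeros at y ∈ ∅
  x = 6: [0↦5, 1↦4, 2↦2, 3↦0, 4↦6, 5↦0, 6↦4]  zeros at y ∈ {3, 5}
Collecting zeros: affine points = {(0, 0), (2, 0), (2, 5), (3, 0), (3, 3), (3, 6), (6, 3), (6, 5)}.
Total count |C(F_7)_aff| = 8.


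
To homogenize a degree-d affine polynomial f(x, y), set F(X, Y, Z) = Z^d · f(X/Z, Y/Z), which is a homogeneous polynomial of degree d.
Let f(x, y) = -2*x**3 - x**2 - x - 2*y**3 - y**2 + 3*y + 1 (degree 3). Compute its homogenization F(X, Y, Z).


F(X, Y, Z) = -2*X**3 - X**2*Z - X*Z**2 - 2*Y**3 - Y**2*Z + 3*Y*Z**2 + Z**3

deg(f) = 3.
Substitute x = X/Z, y = Y/Z into f, then multiply by Z^3.
  monomial -2·x^3·y^0 ↦ -2·X^3·Y^0·Z^0.
  monomial -1·x^2·y^0 ↦ -1·X^2·Y^0·Z^1.
  monomial -1·x^1·y^0 ↦ -1·X^1·Y^0·Z^2.
  monomial -2·x^0·y^3 ↦ -2·X^0·Y^3·Z^0.
  monomial -1·x^0·y^2 ↦ -1·X^0·Y^2·Z^1.
  monomial 3·x^0·y^1 ↦ 3·X^0·Y^1·Z^2.
  monomial 1·x^0·y^0 ↦ 1·X^0·Y^0·Z^3.
Collecting: F(X, Y, Z) = -2*X**3 - X**2*Z - X*Z**2 - 2*Y**3 - Y**2*Z + 3*Y*Z**2 + Z**3.


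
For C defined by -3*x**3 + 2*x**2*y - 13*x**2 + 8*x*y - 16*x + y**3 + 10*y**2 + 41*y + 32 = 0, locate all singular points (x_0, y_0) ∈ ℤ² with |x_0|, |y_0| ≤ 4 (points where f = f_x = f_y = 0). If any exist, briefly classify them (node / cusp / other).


Singular points: {(-2, -3)}; classification: node.

Compute partial derivatives:
  f_x = -9*x**2 + 4*x*y - 26*x + 8*y - 16.
  f_y = 2*x**2 + 8*x + 3*y**2 + 20*y + 41.
Scan x_0 ∈ {−4, ..., 4}. For each x_0, f_y(x_0, y) is a polynomial in y; find its integer roots y ∈ {−4, ..., 4}, then test f_x and f at those candidates.
  x = -4: f_y(-4, y) = 3*y**2 + 20*y + 41; no integer root y with |y| ≤ 4.
  x = -3: f_y(-3, y) = 3*y**2 + 20*y + 35; no integer root y with |y| ≤ 4.
  x = -2: f_y(-2, y) = 3*y**2 + 20*y + 33; vanishes at y ∈ {-3}. (-2, -3): f_x = 0, f = 0 — SINGULAR.
  x = -1: f_y(-1, y) = 3*y**2 + 20*y + 35; no integer root y with |y| ≤ 4.
  x = 0: f_y(0, y) = 3*y**2 + 20*y + 41; no integer root y with |y| ≤ 4.
  x = 1: f_y(1, y) = 3*y**2 + 20*y + 51; no integer root y with |y| ≤ 4.
  x = 2: f_y(2, y) = 3*y**2 + 20*y + 65; no integer root y with |y| ≤ 4.
  x = 3: f_y(3, y) = 3*y**2 + 20*y + 83; no integer root y with |y| ≤ 4.
  x = 4: f_y(4, y) = 3*y**2 + 20*y + 105; no integer root y with |y| ≤ 4.
Only singular point on the grid: (-2, -3).
Classify: substitute x = -2 + u, y = -3 + v and expand: f = -3*u**3 + 2*u**2*v - u**2 + v**3 + v**2.
No constant or linear terms (consistent with a singular point). Quadratic part: -u**2 + v**2. Cubic part: -3*u**3 + 2*u**2*v + v**3.
The quadratic part v**2 - u**2 = (v − u)(v + u) splits into two distinct linear factors, so there are two distinct tangent lines y − -3 = ±(x − -2) — this is a node (ordinary double point).
Classification: node.


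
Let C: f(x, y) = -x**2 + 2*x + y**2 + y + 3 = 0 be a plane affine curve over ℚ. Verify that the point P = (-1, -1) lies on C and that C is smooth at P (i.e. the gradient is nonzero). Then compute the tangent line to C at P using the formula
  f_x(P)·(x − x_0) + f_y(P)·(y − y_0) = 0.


Tangent line at P: 4*x - y + 3 = 0.

Step 1: f(-1, -1) = 0, so P lies on C.
Step 2: partial derivatives
  f_x(x, y) = 2 - 2*x, f_y(x, y) = 2*y + 1.
  f_x(P) = 4, f_y(P) = -1 (gradient nonzero, so P is smooth).
Step 3: tangent line at P: 4·(x − -1) + -1·(y − -1) = 0.
Expanding: 4*x - y + 3 = 0.


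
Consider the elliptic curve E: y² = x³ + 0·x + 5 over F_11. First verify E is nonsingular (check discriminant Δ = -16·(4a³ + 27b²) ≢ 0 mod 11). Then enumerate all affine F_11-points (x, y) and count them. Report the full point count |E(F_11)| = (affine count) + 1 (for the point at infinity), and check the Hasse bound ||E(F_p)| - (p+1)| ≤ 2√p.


Affine points = {(0, 4), (0, 7), (4, 5), (4, 6), (5, 3), (5, 8), (6, 1), (6, 10), (8, 0), (10, 2), (10, 9)}; affine count = 11; |E(F_11)| = 12.

Discriminant check: Δ ∝ 4a³ + 27b² = 4·0³ + 27·5² = 4·0 + 27·25 ≡ 4 (mod 11). Nonzero ⇒ E is nonsingular.
For each x ∈ F_11, compute rhs = x³ + 0·x + 5 mod 11, then count y ∈ F_11 with y² ≡ rhs.
  x = 0: rhs = 5, matching y values: 4, 7 (2 points).
  x = 1: rhs = 6, matching y values: none (0 points).
  x = 2: rhs = 2, matching y values: none (0 points).
  x = 3: rhs = 10, matching y values: none (0 points).
  x = 4: rhs = 3, matching y values: 5, 6 (2 points).
  x = 5: rhs = 9, matching y values: 3, 8 (2 points).
  x = 6: rhs = 1, matching y values: 1, 10 (2 points).
  x = 7: rhs = 7, matching y values: none (0 points).
  x = 8: rhs = 0, matching y values: 0 (1 points).
  x = 9: rhs = 8, matching y values: none (0 points).
  x = 10: rhs = 4, matching y values: 2, 9 (2 points).
Total affine count: 11.
Full point count |E(F_11)| = 11 + 1 = 12.
Hasse bound: |12 − (11+1)| = |0| = 0 ≤ 2√11 ≈ 6.6332 ✓.


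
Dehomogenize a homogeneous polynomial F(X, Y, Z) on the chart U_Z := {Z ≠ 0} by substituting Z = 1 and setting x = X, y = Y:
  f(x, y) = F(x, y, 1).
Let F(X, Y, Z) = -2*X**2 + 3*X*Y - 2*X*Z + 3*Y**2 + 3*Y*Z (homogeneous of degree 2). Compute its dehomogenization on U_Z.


f(x, y) = -2*x**2 + 3*x*y - 2*x + 3*y**2 + 3*y

On U_Z we set Z = 1. Each monomial c·X^i·Y^j·Z^k in F becomes c·x^i·y^j·1^k = c·x^i·y^j.
Substituting Z = 1: F(X, Y, 1) = -2*x**2 + 3*x*y - 2*x + 3*y**2 + 3*y.
Note: deg(f) ≤ deg(F) = 2; strict inequality happens when F is divisible by Z (lost terms).


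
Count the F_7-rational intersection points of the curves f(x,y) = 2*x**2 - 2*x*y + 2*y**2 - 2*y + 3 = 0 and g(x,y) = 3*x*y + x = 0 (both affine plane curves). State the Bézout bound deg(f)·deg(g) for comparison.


Common zeros: {(0, 2), (0, 6), (2, 2)}; count = 3; Bézout bound = 4.

deg(f) = 2, deg(g) = 2, so Bézout bound = 4.
Scan x ∈ F_7. For each x, list the y ∈ F_7 with f(x, y) ≡ 0 and those with g(x, y) ≡ 0 (mod 7); the common zeros in that column are the intersection.
  x = 0: f ≡ 0 at y ∈ {2, 6}; g ≡ 0 at y ∈ {0, 1, 2, 3, 4, 5, 6}; common: {2, 6}.
  x = 1: f ≡ 0 at y ∈ {4, 5}; g ≡ 0 at y ∈ {2}; common: ∅.
  x = 2: f ≡ 0 at y ∈ {1, 2}; g ≡ 0 at y ∈ {2}; common: {2}.
  x = 3: f ≡ 0 at y ∈ {0, 4}; g ≡ 0 at y ∈ {2}; common: ∅.
  x = 4: f ≡ 0 at y ∈ {0, 5}; g ≡ 0 at y ∈ {2}; common: ∅.
  x = 5: f ≡ 0 at y ∈ {3}; g ≡ 0 at y ∈ {2}; common: ∅.
  x = 6: f ≡ 0 at y ∈ {1, 6}; g ≡ 0 at y ∈ {2}; common: ∅.
Collecting: common zeros = {(0, 2), (0, 6), (2, 2)}, so the count is 3.
Comparison with the Bézout bound: 3 ≤ 4 = deg(f)·deg(g), as expected for curves with no common component (the affine F_7-count falls short of the bound because intersections may lie at infinity, over extension fields, or carry multiplicity).


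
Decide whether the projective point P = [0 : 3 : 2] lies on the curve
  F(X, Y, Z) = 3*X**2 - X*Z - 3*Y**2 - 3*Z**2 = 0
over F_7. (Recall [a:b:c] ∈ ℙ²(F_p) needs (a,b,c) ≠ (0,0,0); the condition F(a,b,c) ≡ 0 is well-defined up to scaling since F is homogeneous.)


F(0,3,2) ≡ 3 (mod 7); P is NOT on the curve.

Evaluate F(0, 3, 2) term-by-term (mod 7).
  3*X**2 ↦ 3·0·1·1 = 0
  -X*Z ↦ -1·0·1·2 = 0
  -3*Y**2 ↦ -3·1·9·1 = -27
  -3*Z**2 ↦ -3·1·1·4 = -12
Sum: F(0, 3, 2) = (0) + (0) + (-27) + (-12) = -39.
Reducing mod 7: -39 ≡ 3 (mod 7).
Since F(a, b, c) ≡ 3 ≠ 0 (mod 7), P does NOT lie on the curve.


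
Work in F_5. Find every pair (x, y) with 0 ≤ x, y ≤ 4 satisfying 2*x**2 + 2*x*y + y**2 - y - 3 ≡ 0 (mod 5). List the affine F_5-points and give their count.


Affine F_5-points: {(1, 2), (2, 0), (2, 2), (3, 0)}; count = 4.

For each of the 25 pairs (x, y) ∈ F_5², evaluate f(x, y) mod 5. Record the zeros.
  x = 0: [0↦2, 1↦2, 2↦4, 3↦3, 4↦4]  zeros at y ∈ ∅
  x = 1: [0↦4, 1↦1, 2↦0, 3↦1, 4↦4]  zeros at y ∈ {2}
  x = 2: [0↦0, 1↦4, 2↦0, 3↦3, 4↦3]  zeros at y ∈ {0, 2}
  x = 3: [0↦0, 1↦1, 2↦4, 3↦4, 4↦1]  zeros at y ∈ {0}
  x = 4: [0↦4, 1↦2, 2↦2, 3↦4, 4↦3]  zeros at y ∈ ∅
Collecting zeros: affine points = {(1, 2), (2, 0), (2, 2), (3, 0)}.
Total count |C(F_5)_aff| = 4.


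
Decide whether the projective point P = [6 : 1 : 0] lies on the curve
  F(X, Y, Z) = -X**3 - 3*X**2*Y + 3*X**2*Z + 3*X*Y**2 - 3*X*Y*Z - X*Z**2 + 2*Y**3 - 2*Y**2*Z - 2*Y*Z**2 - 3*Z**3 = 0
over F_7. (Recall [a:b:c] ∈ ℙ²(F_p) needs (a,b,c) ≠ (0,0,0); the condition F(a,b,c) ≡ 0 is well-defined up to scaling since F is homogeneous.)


F(6,1,0) ≡ 4 (mod 7); P is NOT on the curve.

Evaluate F(6, 1, 0) term-by-term (mod 7).
  -X**3 ↦ -1·216·1·1 = -216
  -3*X**2*Y ↦ -3·36·1·1 = -108
  3*X**2*Z ↦ 3·36·1·0 = 0
  3*X*Y**2 ↦ 3·6·1·1 = 18
  -3*X*Y*Z ↦ -3·6·1·0 = 0
  -X*Z**2 ↦ -1·6·1·0 = 0
  2*Y**3 ↦ 2·1·1·1 = 2
  -2*Y**2*Z ↦ -2·1·1·0 = 0
  -2*Y*Z**2 ↦ -2·1·1·0 = 0
  -3*Z**3 ↦ -3·1·1·0 = 0
Sum: F(6, 1, 0) = (-216) + (-108) + (0) + (18) + (0) + (0) + (2) + (0) + (0) + (0) = -304.
Reducing mod 7: -304 ≡ 4 (mod 7).
Since F(a, b, c) ≡ 4 ≠ 0 (mod 7), P does NOT lie on the curve.


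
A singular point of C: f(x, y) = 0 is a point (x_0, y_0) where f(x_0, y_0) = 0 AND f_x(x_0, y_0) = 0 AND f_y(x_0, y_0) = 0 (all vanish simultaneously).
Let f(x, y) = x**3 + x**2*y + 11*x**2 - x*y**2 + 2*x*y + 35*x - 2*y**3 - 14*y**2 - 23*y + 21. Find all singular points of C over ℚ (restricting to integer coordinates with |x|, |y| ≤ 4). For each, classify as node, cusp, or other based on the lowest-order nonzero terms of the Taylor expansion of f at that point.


Singular points: {(-3, -2)}; classification: cusp.

Compute partial derivatives:
  f_x = 3*x**2 + 2*x*y + 22*x - y**2 + 2*y + 35.
  f_y = x**2 - 2*x*y + 2*x - 6*y**2 - 28*y - 23.
Scan x_0 ∈ {−4, ..., 4}. For each x_0, f_y(x_0, y) is a polynomial in y; find its integer roots y ∈ {−4, ..., 4}, then test f_x and f at those candidates.
  x = -4: f_y(-4, y) = -6*y**2 - 20*y - 15; no integer root y with |y| ≤ 4.
  x = -3: f_y(-3, y) = -6*y**2 - 22*y - 20; vanishes at y ∈ {-2}. (-3, -2): f_x = 0, f = 0 — SINGULAR.
  x = -2: f_y(-2, y) = -6*y**2 - 24*y - 23; no integer root y with |y| ≤ 4.
  x = -1: f_y(-1, y) = -6*y**2 - 26*y - 24; vanishes at y ∈ {-3}. (-1, -3): f_x = 7 ≠ 0.
  x = 0: f_y(0, y) = -6*y**2 - 28*y - 23; no integer root y with |y| ≤ 4.
  x = 1: f_y(1, y) = -6*y**2 - 30*y - 20; no integer root y with |y| ≤ 4.
  x = 2: f_y(2, y) = -6*y**2 - 32*y - 15; no integer root y with |y| ≤ 4.
  x = 3: f_y(3, y) = -6*y**2 - 34*y - 8; no integer root y with |y| ≤ 4.
  x = 4: f_y(4, y) = -6*y**2 - 36*y + 1; no integer root y with |y| ≤ 4.
Only singular point on the grid: (-3, -2).
Classify: substitute x = -3 + u, y = -2 + v and expand: f = u**3 + u**2*v - u*v**2 - 2*v**3 + v**2.
No constant or linear terms (consistent with a singular point). Quadratic part: v**2. Cubic part: u**3 + u**2*v - u*v**2 - 2*v**3.
The quadratic part v**2 is a perfect square, so there is a single (double) tangent line v = 0, i.e. y = -2. Restricting the cubic part to that line (v = 0) leaves u**3 ≠ 0, so f is not divisible by v and the branch is v² ≈ -u**3 to lowest order — this is a cusp.
Classification: cusp.


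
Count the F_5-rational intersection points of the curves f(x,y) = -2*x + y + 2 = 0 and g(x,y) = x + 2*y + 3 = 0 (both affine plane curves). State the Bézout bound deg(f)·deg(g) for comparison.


Common zeros: ∅; count = 0; Bézout bound = 1.

deg(f) = 1, deg(g) = 1, so Bézout bound = 1.
Scan x ∈ F_5. For each x, list the y ∈ F_5 with f(x, y) ≡ 0 and those with g(x, y) ≡ 0 (mod 5); the common zeros in that column are the intersection.
  x = 0: f ≡ 0 at y ∈ {3}; g ≡ 0 at y ∈ {1}; common: ∅.
  x = 1: f ≡ 0 at y ∈ {0}; g ≡ 0 at y ∈ {3}; common: ∅.
  x = 2: f ≡ 0 at y ∈ {2}; g ≡ 0 at y ∈ {0}; common: ∅.
  x = 3: f ≡ 0 at y ∈ {4}; g ≡ 0 at y ∈ {2}; common: ∅.
  x = 4: f ≡ 0 at y ∈ {1}; g ≡ 0 at y ∈ {4}; common: ∅.
Collecting: common zeros = ∅, so the count is 0.
Comparison with the Bézout bound: 0 ≤ 1 = deg(f)·deg(g), as expected for curves with no common component (the affine F_5-count falls short of the bound because intersections may lie at infinity, over extension fields, or carry multiplicity).


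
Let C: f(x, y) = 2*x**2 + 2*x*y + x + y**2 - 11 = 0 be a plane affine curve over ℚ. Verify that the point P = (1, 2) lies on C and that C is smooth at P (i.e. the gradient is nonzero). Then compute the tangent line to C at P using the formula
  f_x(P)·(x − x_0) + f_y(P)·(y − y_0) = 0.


Tangent line at P: 9*x + 6*y - 21 = 0.

Step 1: f(1, 2) = 0, so P lies on C.
Step 2: partial derivatives
  f_x(x, y) = 4*x + 2*y + 1, f_y(x, y) = 2*x + 2*y.
  f_x(P) = 9, f_y(P) = 6 (gradient nonzero, so P is smooth).
Step 3: tangent line at P: 9·(x − 1) + 6·(y − 2) = 0.
Expanding: 9*x + 6*y - 21 = 0.


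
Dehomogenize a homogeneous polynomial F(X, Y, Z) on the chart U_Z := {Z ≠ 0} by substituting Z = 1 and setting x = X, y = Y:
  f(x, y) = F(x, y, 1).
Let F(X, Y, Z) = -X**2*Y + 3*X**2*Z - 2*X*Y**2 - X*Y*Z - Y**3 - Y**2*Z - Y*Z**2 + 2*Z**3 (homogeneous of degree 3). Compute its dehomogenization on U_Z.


f(x, y) = -x**2*y + 3*x**2 - 2*x*y**2 - x*y - y**3 - y**2 - y + 2

On U_Z we set Z = 1. Each monomial c·X^i·Y^j·Z^k in F becomes c·x^i·y^j·1^k = c·x^i·y^j.
Substituting Z = 1: F(X, Y, 1) = -x**2*y + 3*x**2 - 2*x*y**2 - x*y - y**3 - y**2 - y + 2.
Note: deg(f) ≤ deg(F) = 3; strict inequality happens when F is divisible by Z (lost terms).


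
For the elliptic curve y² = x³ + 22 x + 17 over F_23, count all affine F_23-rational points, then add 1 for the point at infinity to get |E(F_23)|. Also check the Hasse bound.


Affine points = {(2, 0), (3, 8), (3, 15), (4, 10), (4, 13), (7, 10), (7, 13), (9, 1), (9, 22), (10, 8), (10, 15), (11, 7), (11, 16), (12, 10), (12, 13), (13, 4), (13, 19), (16, 7), (16, 16), (18, 9), (18, 14), (19, 7), (19, 16), (20, 4), (20, 19)}; affine count = 25; |E(F_23)| = 26.

Discriminant check: Δ ∝ 4a³ + 27b² = 4·22³ + 27·17² = 4·10648 + 27·289 ≡ 2 (mod 23). Nonzero ⇒ E is nonsingular.
For each x ∈ F_23, compute rhs = x³ + 22·x + 17 mod 23, then count y ∈ F_23 with y² ≡ rhs.
  x = 0: rhs = 17, matching y values: none (0 points).
  x = 1: rhs = 17, matching y values: none (0 points).
  x = 2: rhs = 0, matching y values: 0 (1 points).
  x = 3: rhs = 18, matching y values: 8, 15 (2 points).
  x = 4: rhs = 8, matching y values: 10, 13 (2 points).
  x = 5: rhs = 22, matching y values: none (0 points).
  x = 6: rhs = 20, matching y values: none (0 points).
  x = 7: rhs = 8, matching y values: 10, 13 (2 points).
  x = 8: rhs = 15, matching y values: none (0 points).
  x = 9: rhs = 1, matching y values: 1, 22 (2 points).
  x = 10: rhs = 18, matching y values: 8, 15 (2 points).
  x = 11: rhs = 3, matching y values: 7, 16 (2 points).
  x = 12: rhs = 8, matching y values: 10, 13 (2 points).
  x = 13: rhs = 16, matching y values: 4, 19 (2 points).
  x = 14: rhs = 10, matching y values: none (0 points).
  x = 15: rhs = 19, matching y values: none (0 points).
  x = 16: rhs = 3, matching y values: 7, 16 (2 points).
  x = 17: rhs = 14, matching y values: none (0 points).
  x = 18: rhs = 12, matching y values: 9, 14 (2 points).
  x = 19: rhs = 3, matching y values: 7, 16 (2 points).
  x = 20: rhs = 16, matching y values: 4, 19 (2 points).
  x = 21: rhs = 11, matching y values: none (0 points).
  x = 22: rhs = 17, matching y values: none (0 points).
Total affine count: 25.
Full point count |E(F_23)| = 25 + 1 = 26.
Hasse bound: |26 − (23+1)| = |2| = 2 ≤ 2√23 ≈ 9.5917 ✓.
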